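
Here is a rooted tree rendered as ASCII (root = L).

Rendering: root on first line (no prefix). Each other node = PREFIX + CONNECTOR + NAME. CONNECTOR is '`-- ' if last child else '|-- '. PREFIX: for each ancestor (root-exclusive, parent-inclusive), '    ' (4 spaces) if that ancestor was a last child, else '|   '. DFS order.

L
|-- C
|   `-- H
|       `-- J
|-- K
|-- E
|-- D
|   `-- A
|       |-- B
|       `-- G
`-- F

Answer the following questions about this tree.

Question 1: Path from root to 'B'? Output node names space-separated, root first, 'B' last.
Walk down from root: L -> D -> A -> B

Answer: L D A B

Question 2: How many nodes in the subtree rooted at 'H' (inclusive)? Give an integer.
Answer: 2

Derivation:
Subtree rooted at H contains: H, J
Count = 2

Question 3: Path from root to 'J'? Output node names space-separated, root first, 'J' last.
Answer: L C H J

Derivation:
Walk down from root: L -> C -> H -> J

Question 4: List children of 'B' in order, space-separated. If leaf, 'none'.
Answer: none

Derivation:
Node B's children (from adjacency): (leaf)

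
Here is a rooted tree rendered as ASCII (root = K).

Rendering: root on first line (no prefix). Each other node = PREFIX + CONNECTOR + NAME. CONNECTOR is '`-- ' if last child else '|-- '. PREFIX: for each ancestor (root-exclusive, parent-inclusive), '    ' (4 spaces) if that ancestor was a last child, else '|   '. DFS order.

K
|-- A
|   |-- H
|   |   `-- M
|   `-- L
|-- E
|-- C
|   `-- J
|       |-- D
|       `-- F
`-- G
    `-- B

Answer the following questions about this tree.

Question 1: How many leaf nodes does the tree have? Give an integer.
Answer: 6

Derivation:
Leaves (nodes with no children): B, D, E, F, L, M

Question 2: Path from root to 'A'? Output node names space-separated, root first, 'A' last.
Walk down from root: K -> A

Answer: K A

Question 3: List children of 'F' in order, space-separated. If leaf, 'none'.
Answer: none

Derivation:
Node F's children (from adjacency): (leaf)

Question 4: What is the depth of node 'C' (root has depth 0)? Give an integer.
Answer: 1

Derivation:
Path from root to C: K -> C
Depth = number of edges = 1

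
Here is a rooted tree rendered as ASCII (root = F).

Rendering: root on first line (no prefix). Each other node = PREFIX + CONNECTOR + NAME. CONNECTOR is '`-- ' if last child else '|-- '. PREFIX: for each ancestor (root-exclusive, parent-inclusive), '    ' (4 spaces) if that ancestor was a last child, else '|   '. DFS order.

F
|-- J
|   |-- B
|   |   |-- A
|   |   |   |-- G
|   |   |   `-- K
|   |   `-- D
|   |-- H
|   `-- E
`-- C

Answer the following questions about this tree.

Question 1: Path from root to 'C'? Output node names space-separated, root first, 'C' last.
Walk down from root: F -> C

Answer: F C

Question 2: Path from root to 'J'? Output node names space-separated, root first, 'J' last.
Walk down from root: F -> J

Answer: F J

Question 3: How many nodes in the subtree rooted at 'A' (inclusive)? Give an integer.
Answer: 3

Derivation:
Subtree rooted at A contains: A, G, K
Count = 3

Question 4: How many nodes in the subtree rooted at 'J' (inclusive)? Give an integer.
Subtree rooted at J contains: A, B, D, E, G, H, J, K
Count = 8

Answer: 8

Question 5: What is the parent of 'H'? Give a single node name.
Answer: J

Derivation:
Scan adjacency: H appears as child of J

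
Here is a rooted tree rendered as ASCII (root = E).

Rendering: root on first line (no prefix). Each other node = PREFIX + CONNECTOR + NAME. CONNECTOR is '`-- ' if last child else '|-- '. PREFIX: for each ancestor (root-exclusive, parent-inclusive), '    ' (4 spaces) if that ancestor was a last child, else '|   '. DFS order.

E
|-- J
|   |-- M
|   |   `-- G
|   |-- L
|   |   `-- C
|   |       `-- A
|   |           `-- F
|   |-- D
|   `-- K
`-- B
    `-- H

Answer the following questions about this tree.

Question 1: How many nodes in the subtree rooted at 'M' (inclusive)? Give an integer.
Answer: 2

Derivation:
Subtree rooted at M contains: G, M
Count = 2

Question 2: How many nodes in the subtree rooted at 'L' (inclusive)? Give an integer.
Subtree rooted at L contains: A, C, F, L
Count = 4

Answer: 4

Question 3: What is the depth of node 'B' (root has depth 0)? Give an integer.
Answer: 1

Derivation:
Path from root to B: E -> B
Depth = number of edges = 1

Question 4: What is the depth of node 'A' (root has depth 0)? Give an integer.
Path from root to A: E -> J -> L -> C -> A
Depth = number of edges = 4

Answer: 4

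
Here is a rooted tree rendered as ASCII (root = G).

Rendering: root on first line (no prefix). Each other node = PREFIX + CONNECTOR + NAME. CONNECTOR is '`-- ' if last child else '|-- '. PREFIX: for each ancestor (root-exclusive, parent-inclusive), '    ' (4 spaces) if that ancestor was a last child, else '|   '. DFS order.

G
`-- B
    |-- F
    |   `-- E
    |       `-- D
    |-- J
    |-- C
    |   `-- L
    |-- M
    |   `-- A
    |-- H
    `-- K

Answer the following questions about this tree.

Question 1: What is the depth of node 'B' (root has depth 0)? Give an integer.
Path from root to B: G -> B
Depth = number of edges = 1

Answer: 1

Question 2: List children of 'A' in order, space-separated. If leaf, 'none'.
Node A's children (from adjacency): (leaf)

Answer: none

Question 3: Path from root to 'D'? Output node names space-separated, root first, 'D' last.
Walk down from root: G -> B -> F -> E -> D

Answer: G B F E D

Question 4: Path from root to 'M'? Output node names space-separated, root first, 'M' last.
Walk down from root: G -> B -> M

Answer: G B M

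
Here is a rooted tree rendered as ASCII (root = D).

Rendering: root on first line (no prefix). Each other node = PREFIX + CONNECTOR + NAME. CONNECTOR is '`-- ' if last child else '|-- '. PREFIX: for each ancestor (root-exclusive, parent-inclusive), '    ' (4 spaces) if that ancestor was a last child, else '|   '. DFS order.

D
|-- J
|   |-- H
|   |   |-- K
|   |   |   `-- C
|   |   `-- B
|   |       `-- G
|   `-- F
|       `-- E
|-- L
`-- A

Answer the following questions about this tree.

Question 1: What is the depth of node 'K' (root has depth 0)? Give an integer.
Path from root to K: D -> J -> H -> K
Depth = number of edges = 3

Answer: 3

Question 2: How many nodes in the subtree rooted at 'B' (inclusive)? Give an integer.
Subtree rooted at B contains: B, G
Count = 2

Answer: 2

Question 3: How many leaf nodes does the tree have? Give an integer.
Answer: 5

Derivation:
Leaves (nodes with no children): A, C, E, G, L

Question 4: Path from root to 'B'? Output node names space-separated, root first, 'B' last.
Walk down from root: D -> J -> H -> B

Answer: D J H B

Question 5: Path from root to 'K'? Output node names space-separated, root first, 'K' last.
Walk down from root: D -> J -> H -> K

Answer: D J H K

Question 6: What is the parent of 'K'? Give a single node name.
Answer: H

Derivation:
Scan adjacency: K appears as child of H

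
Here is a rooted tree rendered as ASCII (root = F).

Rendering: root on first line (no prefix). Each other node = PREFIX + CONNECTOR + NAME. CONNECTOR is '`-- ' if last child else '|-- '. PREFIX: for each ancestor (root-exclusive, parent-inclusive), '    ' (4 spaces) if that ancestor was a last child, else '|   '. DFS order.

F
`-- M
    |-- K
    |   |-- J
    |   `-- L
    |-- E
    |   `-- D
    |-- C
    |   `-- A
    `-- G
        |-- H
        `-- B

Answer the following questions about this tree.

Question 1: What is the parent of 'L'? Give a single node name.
Scan adjacency: L appears as child of K

Answer: K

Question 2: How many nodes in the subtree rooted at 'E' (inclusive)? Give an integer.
Subtree rooted at E contains: D, E
Count = 2

Answer: 2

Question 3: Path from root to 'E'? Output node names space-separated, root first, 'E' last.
Walk down from root: F -> M -> E

Answer: F M E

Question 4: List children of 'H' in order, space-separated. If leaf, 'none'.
Answer: none

Derivation:
Node H's children (from adjacency): (leaf)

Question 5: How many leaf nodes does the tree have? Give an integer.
Answer: 6

Derivation:
Leaves (nodes with no children): A, B, D, H, J, L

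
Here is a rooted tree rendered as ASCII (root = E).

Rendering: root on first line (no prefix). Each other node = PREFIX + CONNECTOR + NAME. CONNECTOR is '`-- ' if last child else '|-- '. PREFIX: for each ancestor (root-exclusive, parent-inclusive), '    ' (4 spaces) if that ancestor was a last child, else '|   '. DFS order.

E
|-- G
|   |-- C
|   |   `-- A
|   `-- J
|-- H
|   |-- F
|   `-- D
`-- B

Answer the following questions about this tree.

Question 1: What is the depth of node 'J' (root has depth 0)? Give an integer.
Path from root to J: E -> G -> J
Depth = number of edges = 2

Answer: 2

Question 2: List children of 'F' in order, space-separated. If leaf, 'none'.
Node F's children (from adjacency): (leaf)

Answer: none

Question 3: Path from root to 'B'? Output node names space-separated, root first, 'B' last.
Walk down from root: E -> B

Answer: E B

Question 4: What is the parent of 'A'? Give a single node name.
Answer: C

Derivation:
Scan adjacency: A appears as child of C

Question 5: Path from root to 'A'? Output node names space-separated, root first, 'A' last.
Answer: E G C A

Derivation:
Walk down from root: E -> G -> C -> A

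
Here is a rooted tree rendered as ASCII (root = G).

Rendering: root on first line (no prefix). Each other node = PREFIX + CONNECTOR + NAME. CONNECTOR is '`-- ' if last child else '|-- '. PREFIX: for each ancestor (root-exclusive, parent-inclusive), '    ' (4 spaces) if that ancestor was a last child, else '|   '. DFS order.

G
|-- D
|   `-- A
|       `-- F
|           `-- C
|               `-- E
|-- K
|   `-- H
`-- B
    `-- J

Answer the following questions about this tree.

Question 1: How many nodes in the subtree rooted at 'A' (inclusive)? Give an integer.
Subtree rooted at A contains: A, C, E, F
Count = 4

Answer: 4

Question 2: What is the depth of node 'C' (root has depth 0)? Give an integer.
Answer: 4

Derivation:
Path from root to C: G -> D -> A -> F -> C
Depth = number of edges = 4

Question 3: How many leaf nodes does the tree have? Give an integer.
Leaves (nodes with no children): E, H, J

Answer: 3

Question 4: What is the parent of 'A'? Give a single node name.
Answer: D

Derivation:
Scan adjacency: A appears as child of D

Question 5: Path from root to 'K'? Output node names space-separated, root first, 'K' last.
Answer: G K

Derivation:
Walk down from root: G -> K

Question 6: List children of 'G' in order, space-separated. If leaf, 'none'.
Answer: D K B

Derivation:
Node G's children (from adjacency): D, K, B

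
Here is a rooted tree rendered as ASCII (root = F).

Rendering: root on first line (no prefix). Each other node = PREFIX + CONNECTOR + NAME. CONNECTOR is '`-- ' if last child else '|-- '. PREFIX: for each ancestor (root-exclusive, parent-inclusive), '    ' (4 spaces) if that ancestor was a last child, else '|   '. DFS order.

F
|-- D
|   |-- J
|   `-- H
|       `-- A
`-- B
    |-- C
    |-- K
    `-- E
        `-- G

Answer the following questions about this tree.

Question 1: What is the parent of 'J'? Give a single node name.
Scan adjacency: J appears as child of D

Answer: D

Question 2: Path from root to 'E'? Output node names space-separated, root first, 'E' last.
Answer: F B E

Derivation:
Walk down from root: F -> B -> E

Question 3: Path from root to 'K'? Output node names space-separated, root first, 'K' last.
Walk down from root: F -> B -> K

Answer: F B K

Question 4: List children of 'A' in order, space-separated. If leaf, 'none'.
Node A's children (from adjacency): (leaf)

Answer: none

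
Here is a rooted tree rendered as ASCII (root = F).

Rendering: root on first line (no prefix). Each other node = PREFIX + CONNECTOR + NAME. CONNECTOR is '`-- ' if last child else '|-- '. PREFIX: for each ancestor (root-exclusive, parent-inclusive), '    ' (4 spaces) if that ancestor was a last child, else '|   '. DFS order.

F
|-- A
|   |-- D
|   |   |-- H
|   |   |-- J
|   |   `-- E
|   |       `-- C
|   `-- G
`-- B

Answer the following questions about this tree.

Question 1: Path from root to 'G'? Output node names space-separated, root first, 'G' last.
Answer: F A G

Derivation:
Walk down from root: F -> A -> G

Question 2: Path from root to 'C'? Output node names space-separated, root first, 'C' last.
Walk down from root: F -> A -> D -> E -> C

Answer: F A D E C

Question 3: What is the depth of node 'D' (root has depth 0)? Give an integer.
Path from root to D: F -> A -> D
Depth = number of edges = 2

Answer: 2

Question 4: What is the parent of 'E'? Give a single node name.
Scan adjacency: E appears as child of D

Answer: D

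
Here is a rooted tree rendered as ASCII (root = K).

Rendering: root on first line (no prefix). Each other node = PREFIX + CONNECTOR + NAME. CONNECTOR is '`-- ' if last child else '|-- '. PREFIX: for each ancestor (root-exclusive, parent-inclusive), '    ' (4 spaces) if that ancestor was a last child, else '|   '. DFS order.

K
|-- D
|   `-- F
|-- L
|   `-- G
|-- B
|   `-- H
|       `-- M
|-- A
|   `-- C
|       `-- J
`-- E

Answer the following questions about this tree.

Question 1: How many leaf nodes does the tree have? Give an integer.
Answer: 5

Derivation:
Leaves (nodes with no children): E, F, G, J, M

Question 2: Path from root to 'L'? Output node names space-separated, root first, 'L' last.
Walk down from root: K -> L

Answer: K L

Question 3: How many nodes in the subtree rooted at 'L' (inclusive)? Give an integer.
Answer: 2

Derivation:
Subtree rooted at L contains: G, L
Count = 2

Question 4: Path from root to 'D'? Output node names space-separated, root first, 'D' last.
Answer: K D

Derivation:
Walk down from root: K -> D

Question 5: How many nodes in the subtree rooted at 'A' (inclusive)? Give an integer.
Answer: 3

Derivation:
Subtree rooted at A contains: A, C, J
Count = 3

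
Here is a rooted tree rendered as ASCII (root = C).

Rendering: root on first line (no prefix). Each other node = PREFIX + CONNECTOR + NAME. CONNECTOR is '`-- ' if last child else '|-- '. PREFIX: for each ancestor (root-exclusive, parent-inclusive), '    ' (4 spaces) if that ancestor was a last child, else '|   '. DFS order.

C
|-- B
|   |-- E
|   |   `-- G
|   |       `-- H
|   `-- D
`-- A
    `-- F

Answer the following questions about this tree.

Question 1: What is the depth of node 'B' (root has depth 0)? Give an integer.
Path from root to B: C -> B
Depth = number of edges = 1

Answer: 1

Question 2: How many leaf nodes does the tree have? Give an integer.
Leaves (nodes with no children): D, F, H

Answer: 3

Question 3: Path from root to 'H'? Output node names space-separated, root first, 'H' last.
Answer: C B E G H

Derivation:
Walk down from root: C -> B -> E -> G -> H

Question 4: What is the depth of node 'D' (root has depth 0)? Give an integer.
Answer: 2

Derivation:
Path from root to D: C -> B -> D
Depth = number of edges = 2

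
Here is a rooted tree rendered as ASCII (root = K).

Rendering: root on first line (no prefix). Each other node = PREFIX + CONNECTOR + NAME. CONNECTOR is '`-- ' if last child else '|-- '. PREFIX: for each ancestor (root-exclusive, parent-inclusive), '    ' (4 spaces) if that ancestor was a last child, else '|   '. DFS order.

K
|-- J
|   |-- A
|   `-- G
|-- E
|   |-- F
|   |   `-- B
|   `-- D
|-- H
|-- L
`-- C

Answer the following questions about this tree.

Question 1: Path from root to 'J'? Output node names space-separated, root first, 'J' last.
Walk down from root: K -> J

Answer: K J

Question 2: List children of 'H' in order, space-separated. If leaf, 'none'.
Node H's children (from adjacency): (leaf)

Answer: none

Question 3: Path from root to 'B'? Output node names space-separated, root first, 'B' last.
Walk down from root: K -> E -> F -> B

Answer: K E F B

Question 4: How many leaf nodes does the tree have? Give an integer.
Leaves (nodes with no children): A, B, C, D, G, H, L

Answer: 7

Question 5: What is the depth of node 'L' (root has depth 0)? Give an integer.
Answer: 1

Derivation:
Path from root to L: K -> L
Depth = number of edges = 1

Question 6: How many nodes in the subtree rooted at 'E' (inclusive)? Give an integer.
Subtree rooted at E contains: B, D, E, F
Count = 4

Answer: 4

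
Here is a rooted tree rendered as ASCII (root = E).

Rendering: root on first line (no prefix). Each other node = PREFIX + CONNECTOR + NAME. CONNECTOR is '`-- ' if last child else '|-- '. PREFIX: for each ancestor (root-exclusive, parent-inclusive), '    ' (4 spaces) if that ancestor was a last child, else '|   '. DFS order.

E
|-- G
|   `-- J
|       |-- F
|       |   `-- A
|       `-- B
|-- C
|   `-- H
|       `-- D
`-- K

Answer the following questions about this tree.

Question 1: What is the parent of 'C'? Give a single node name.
Scan adjacency: C appears as child of E

Answer: E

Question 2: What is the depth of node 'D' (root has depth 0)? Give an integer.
Answer: 3

Derivation:
Path from root to D: E -> C -> H -> D
Depth = number of edges = 3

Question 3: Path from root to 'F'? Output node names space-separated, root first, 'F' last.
Answer: E G J F

Derivation:
Walk down from root: E -> G -> J -> F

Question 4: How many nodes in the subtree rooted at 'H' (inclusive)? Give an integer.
Answer: 2

Derivation:
Subtree rooted at H contains: D, H
Count = 2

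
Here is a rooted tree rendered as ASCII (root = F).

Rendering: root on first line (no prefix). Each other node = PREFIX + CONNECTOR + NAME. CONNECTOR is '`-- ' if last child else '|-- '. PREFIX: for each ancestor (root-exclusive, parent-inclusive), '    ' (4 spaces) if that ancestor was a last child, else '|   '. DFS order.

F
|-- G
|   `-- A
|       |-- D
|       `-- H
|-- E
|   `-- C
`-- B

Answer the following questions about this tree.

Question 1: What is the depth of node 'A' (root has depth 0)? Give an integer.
Answer: 2

Derivation:
Path from root to A: F -> G -> A
Depth = number of edges = 2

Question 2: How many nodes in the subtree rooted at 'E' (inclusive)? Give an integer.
Answer: 2

Derivation:
Subtree rooted at E contains: C, E
Count = 2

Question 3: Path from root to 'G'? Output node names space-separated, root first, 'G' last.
Answer: F G

Derivation:
Walk down from root: F -> G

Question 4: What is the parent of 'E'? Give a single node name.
Scan adjacency: E appears as child of F

Answer: F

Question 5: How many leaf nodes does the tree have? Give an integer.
Leaves (nodes with no children): B, C, D, H

Answer: 4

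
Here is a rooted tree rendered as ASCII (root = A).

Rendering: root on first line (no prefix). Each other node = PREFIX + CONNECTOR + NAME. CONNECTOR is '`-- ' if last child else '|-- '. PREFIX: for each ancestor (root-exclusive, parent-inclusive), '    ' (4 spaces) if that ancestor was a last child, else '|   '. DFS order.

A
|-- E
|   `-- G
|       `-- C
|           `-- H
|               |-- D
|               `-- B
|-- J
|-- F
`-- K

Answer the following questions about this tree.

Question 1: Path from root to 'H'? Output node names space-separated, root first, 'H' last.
Answer: A E G C H

Derivation:
Walk down from root: A -> E -> G -> C -> H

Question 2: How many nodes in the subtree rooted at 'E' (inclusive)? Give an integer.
Subtree rooted at E contains: B, C, D, E, G, H
Count = 6

Answer: 6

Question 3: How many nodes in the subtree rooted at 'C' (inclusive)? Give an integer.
Answer: 4

Derivation:
Subtree rooted at C contains: B, C, D, H
Count = 4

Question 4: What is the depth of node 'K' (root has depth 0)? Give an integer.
Path from root to K: A -> K
Depth = number of edges = 1

Answer: 1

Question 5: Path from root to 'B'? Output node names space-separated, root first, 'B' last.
Walk down from root: A -> E -> G -> C -> H -> B

Answer: A E G C H B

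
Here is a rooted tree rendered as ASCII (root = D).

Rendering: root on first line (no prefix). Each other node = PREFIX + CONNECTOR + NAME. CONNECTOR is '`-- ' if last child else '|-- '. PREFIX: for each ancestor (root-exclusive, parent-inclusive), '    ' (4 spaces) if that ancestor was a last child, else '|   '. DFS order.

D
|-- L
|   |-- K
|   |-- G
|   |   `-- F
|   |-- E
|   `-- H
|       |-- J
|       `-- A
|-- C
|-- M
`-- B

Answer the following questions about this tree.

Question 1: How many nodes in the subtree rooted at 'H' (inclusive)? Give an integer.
Answer: 3

Derivation:
Subtree rooted at H contains: A, H, J
Count = 3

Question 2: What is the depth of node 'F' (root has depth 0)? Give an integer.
Answer: 3

Derivation:
Path from root to F: D -> L -> G -> F
Depth = number of edges = 3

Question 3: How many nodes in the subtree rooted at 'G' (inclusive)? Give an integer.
Subtree rooted at G contains: F, G
Count = 2

Answer: 2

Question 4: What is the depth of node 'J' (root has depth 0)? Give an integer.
Answer: 3

Derivation:
Path from root to J: D -> L -> H -> J
Depth = number of edges = 3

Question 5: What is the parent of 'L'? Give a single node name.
Scan adjacency: L appears as child of D

Answer: D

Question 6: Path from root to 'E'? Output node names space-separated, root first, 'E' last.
Walk down from root: D -> L -> E

Answer: D L E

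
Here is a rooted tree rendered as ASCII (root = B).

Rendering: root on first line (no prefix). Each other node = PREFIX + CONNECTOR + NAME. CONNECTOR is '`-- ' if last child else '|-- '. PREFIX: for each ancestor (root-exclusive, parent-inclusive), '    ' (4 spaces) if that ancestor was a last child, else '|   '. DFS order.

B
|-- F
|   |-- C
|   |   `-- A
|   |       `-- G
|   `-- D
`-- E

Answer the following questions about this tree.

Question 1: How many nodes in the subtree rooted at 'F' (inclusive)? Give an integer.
Subtree rooted at F contains: A, C, D, F, G
Count = 5

Answer: 5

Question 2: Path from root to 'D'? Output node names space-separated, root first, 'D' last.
Walk down from root: B -> F -> D

Answer: B F D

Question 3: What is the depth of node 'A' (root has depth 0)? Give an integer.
Answer: 3

Derivation:
Path from root to A: B -> F -> C -> A
Depth = number of edges = 3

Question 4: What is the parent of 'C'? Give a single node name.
Scan adjacency: C appears as child of F

Answer: F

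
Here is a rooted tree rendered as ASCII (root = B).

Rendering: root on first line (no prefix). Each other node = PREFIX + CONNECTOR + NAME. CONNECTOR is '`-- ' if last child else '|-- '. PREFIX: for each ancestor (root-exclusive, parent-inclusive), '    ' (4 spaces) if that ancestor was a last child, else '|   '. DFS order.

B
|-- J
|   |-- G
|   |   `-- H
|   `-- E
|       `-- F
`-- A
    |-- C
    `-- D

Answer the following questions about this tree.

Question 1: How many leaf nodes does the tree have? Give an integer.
Answer: 4

Derivation:
Leaves (nodes with no children): C, D, F, H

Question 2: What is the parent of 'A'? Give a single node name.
Scan adjacency: A appears as child of B

Answer: B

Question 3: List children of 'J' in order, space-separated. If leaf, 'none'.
Node J's children (from adjacency): G, E

Answer: G E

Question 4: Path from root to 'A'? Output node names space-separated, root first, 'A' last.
Answer: B A

Derivation:
Walk down from root: B -> A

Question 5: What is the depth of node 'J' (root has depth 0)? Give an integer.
Path from root to J: B -> J
Depth = number of edges = 1

Answer: 1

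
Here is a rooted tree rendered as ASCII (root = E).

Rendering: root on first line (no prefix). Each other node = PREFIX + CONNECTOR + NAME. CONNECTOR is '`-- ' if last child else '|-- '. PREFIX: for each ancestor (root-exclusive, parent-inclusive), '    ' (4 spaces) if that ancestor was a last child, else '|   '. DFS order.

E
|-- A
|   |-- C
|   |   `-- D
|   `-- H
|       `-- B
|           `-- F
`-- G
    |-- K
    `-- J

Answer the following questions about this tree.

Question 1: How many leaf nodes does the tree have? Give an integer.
Leaves (nodes with no children): D, F, J, K

Answer: 4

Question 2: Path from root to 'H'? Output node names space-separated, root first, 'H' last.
Walk down from root: E -> A -> H

Answer: E A H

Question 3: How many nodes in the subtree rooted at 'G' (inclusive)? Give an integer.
Subtree rooted at G contains: G, J, K
Count = 3

Answer: 3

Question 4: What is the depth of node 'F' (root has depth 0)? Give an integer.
Path from root to F: E -> A -> H -> B -> F
Depth = number of edges = 4

Answer: 4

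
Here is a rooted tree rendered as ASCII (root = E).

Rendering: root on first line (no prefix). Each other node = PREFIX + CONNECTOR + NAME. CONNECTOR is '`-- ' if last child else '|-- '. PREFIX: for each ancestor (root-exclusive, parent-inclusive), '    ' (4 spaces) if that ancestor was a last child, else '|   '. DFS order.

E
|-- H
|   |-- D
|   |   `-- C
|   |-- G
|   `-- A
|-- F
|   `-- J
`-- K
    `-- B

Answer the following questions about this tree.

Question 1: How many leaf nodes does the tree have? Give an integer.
Answer: 5

Derivation:
Leaves (nodes with no children): A, B, C, G, J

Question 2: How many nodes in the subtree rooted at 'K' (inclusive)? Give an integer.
Subtree rooted at K contains: B, K
Count = 2

Answer: 2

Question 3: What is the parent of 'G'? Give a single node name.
Answer: H

Derivation:
Scan adjacency: G appears as child of H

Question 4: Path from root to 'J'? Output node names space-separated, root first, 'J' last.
Answer: E F J

Derivation:
Walk down from root: E -> F -> J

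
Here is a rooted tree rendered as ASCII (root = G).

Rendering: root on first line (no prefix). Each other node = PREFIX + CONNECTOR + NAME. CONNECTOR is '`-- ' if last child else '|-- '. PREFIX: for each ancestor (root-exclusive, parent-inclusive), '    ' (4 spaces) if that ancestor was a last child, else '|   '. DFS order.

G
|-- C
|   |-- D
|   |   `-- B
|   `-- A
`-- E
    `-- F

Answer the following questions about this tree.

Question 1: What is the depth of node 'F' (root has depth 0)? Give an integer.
Path from root to F: G -> E -> F
Depth = number of edges = 2

Answer: 2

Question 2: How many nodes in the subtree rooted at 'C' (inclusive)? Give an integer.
Subtree rooted at C contains: A, B, C, D
Count = 4

Answer: 4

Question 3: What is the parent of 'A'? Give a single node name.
Scan adjacency: A appears as child of C

Answer: C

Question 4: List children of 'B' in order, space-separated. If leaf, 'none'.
Node B's children (from adjacency): (leaf)

Answer: none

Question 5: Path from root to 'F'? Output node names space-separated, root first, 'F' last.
Walk down from root: G -> E -> F

Answer: G E F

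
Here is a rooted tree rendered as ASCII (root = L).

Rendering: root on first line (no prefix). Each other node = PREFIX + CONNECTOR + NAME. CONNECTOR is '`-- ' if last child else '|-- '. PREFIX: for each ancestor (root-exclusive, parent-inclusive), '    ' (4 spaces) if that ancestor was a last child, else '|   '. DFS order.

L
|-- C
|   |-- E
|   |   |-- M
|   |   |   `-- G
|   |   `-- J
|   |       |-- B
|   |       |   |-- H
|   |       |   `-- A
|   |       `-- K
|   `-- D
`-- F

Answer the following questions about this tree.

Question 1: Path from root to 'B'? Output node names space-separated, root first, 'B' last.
Answer: L C E J B

Derivation:
Walk down from root: L -> C -> E -> J -> B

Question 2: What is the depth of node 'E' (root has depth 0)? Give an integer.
Path from root to E: L -> C -> E
Depth = number of edges = 2

Answer: 2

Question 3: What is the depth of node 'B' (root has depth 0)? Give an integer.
Path from root to B: L -> C -> E -> J -> B
Depth = number of edges = 4

Answer: 4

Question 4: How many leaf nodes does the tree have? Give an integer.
Answer: 6

Derivation:
Leaves (nodes with no children): A, D, F, G, H, K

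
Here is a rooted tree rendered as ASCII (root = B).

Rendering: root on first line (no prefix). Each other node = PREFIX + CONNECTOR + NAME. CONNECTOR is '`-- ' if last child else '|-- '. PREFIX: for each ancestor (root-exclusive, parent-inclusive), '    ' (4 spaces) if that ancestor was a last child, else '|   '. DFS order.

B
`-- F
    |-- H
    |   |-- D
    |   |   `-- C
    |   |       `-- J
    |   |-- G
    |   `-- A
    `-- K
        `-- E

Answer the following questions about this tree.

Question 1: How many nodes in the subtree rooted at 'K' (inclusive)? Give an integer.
Subtree rooted at K contains: E, K
Count = 2

Answer: 2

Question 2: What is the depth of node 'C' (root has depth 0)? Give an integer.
Answer: 4

Derivation:
Path from root to C: B -> F -> H -> D -> C
Depth = number of edges = 4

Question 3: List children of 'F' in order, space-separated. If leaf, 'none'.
Node F's children (from adjacency): H, K

Answer: H K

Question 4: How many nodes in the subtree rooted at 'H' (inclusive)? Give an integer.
Subtree rooted at H contains: A, C, D, G, H, J
Count = 6

Answer: 6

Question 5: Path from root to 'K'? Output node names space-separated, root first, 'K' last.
Walk down from root: B -> F -> K

Answer: B F K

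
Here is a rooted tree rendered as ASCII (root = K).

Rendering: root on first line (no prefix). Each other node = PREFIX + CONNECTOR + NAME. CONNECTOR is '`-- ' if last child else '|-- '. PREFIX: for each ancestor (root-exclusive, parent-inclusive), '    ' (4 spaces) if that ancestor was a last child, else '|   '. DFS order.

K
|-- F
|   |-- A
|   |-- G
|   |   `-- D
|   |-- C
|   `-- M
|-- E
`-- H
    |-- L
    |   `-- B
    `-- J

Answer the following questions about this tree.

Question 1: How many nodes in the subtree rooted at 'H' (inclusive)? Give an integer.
Answer: 4

Derivation:
Subtree rooted at H contains: B, H, J, L
Count = 4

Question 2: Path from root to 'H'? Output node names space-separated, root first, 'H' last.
Answer: K H

Derivation:
Walk down from root: K -> H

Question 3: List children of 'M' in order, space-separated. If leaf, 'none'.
Node M's children (from adjacency): (leaf)

Answer: none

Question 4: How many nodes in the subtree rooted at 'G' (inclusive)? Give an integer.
Answer: 2

Derivation:
Subtree rooted at G contains: D, G
Count = 2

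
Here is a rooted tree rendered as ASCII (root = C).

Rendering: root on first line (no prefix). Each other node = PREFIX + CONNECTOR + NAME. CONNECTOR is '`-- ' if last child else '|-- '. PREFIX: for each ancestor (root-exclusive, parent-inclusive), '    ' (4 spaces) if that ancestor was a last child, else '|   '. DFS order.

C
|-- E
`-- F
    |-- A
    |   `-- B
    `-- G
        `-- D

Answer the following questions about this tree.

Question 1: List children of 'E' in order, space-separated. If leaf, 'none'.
Node E's children (from adjacency): (leaf)

Answer: none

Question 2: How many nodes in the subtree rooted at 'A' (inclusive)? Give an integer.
Subtree rooted at A contains: A, B
Count = 2

Answer: 2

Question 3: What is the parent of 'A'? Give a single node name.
Scan adjacency: A appears as child of F

Answer: F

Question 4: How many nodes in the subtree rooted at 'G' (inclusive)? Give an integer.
Subtree rooted at G contains: D, G
Count = 2

Answer: 2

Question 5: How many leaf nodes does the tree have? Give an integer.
Leaves (nodes with no children): B, D, E

Answer: 3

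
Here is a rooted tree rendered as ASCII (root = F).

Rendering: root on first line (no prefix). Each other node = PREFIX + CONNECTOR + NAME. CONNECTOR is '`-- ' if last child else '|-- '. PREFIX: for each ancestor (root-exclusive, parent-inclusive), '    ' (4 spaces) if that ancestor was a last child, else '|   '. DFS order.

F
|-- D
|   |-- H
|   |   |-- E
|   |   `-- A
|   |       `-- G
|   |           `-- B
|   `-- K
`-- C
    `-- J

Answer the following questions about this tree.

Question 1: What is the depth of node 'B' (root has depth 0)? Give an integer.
Answer: 5

Derivation:
Path from root to B: F -> D -> H -> A -> G -> B
Depth = number of edges = 5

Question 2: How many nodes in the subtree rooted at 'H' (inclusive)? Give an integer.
Answer: 5

Derivation:
Subtree rooted at H contains: A, B, E, G, H
Count = 5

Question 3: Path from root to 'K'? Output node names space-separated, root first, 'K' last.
Walk down from root: F -> D -> K

Answer: F D K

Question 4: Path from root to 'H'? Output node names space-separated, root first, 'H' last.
Walk down from root: F -> D -> H

Answer: F D H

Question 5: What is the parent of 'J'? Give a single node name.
Answer: C

Derivation:
Scan adjacency: J appears as child of C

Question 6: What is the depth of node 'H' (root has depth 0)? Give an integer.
Answer: 2

Derivation:
Path from root to H: F -> D -> H
Depth = number of edges = 2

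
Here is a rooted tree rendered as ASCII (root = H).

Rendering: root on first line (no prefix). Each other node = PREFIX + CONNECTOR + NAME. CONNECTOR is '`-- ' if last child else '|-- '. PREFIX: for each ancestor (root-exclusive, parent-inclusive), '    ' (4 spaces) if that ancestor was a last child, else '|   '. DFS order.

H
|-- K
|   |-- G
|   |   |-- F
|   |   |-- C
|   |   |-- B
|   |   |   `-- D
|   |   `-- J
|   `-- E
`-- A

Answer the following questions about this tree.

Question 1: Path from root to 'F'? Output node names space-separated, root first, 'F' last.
Answer: H K G F

Derivation:
Walk down from root: H -> K -> G -> F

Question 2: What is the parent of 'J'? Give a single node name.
Answer: G

Derivation:
Scan adjacency: J appears as child of G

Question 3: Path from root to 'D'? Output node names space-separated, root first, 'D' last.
Walk down from root: H -> K -> G -> B -> D

Answer: H K G B D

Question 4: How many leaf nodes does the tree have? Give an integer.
Leaves (nodes with no children): A, C, D, E, F, J

Answer: 6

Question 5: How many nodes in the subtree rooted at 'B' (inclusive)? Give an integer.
Subtree rooted at B contains: B, D
Count = 2

Answer: 2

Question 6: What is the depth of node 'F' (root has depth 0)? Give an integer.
Answer: 3

Derivation:
Path from root to F: H -> K -> G -> F
Depth = number of edges = 3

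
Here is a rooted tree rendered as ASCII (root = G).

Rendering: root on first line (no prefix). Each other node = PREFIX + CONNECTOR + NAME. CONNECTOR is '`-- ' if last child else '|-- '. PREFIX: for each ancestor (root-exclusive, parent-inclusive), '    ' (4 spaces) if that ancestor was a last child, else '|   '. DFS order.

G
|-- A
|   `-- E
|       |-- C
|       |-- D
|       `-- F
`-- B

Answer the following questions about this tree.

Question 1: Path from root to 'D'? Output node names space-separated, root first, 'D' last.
Walk down from root: G -> A -> E -> D

Answer: G A E D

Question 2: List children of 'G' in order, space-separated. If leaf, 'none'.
Node G's children (from adjacency): A, B

Answer: A B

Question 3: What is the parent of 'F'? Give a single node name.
Scan adjacency: F appears as child of E

Answer: E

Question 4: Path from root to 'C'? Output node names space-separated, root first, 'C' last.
Walk down from root: G -> A -> E -> C

Answer: G A E C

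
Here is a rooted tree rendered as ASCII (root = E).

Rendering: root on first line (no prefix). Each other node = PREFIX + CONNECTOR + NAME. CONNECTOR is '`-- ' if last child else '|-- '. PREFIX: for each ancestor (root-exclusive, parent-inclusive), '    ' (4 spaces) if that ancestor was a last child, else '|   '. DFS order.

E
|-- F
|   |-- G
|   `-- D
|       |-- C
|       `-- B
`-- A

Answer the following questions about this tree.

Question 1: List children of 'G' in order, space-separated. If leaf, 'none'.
Node G's children (from adjacency): (leaf)

Answer: none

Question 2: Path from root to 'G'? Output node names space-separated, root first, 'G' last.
Walk down from root: E -> F -> G

Answer: E F G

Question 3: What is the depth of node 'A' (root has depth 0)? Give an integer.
Path from root to A: E -> A
Depth = number of edges = 1

Answer: 1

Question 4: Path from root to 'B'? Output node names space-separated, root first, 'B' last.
Answer: E F D B

Derivation:
Walk down from root: E -> F -> D -> B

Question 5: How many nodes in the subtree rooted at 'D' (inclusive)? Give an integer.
Answer: 3

Derivation:
Subtree rooted at D contains: B, C, D
Count = 3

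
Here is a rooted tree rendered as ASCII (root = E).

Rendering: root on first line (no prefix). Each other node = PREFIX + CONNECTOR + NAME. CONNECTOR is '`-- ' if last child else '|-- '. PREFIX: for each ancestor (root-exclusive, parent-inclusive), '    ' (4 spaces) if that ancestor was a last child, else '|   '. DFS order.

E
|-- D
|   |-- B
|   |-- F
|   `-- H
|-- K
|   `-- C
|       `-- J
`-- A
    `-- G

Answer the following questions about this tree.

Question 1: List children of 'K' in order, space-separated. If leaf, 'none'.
Answer: C

Derivation:
Node K's children (from adjacency): C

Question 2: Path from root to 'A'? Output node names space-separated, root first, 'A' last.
Answer: E A

Derivation:
Walk down from root: E -> A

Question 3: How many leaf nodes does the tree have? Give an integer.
Answer: 5

Derivation:
Leaves (nodes with no children): B, F, G, H, J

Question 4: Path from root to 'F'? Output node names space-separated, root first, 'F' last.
Answer: E D F

Derivation:
Walk down from root: E -> D -> F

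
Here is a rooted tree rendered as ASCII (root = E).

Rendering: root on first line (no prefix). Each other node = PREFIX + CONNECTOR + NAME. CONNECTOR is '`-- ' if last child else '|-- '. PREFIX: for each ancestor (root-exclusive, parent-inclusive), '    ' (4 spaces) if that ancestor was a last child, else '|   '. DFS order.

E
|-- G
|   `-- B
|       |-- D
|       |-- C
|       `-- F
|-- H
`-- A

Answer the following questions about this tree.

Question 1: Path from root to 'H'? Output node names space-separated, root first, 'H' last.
Answer: E H

Derivation:
Walk down from root: E -> H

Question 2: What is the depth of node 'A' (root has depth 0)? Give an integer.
Path from root to A: E -> A
Depth = number of edges = 1

Answer: 1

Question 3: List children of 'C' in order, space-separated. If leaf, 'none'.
Answer: none

Derivation:
Node C's children (from adjacency): (leaf)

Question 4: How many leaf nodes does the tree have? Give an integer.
Leaves (nodes with no children): A, C, D, F, H

Answer: 5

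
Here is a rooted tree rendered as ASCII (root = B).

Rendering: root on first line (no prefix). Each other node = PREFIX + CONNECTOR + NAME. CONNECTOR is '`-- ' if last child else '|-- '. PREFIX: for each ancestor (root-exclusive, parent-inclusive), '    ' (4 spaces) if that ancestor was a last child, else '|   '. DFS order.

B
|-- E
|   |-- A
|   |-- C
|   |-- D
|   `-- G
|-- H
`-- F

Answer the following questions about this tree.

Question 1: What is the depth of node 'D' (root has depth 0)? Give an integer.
Path from root to D: B -> E -> D
Depth = number of edges = 2

Answer: 2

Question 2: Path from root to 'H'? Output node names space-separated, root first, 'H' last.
Answer: B H

Derivation:
Walk down from root: B -> H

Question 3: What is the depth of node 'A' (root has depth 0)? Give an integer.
Path from root to A: B -> E -> A
Depth = number of edges = 2

Answer: 2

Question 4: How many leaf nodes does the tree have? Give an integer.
Leaves (nodes with no children): A, C, D, F, G, H

Answer: 6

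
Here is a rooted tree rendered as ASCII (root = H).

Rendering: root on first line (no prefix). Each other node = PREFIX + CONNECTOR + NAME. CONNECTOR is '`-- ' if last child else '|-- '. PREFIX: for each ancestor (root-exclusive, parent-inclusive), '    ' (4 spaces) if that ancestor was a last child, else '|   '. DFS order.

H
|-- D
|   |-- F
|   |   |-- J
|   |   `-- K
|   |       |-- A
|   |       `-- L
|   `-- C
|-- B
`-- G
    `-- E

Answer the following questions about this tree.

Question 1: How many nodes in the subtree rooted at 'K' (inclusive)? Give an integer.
Answer: 3

Derivation:
Subtree rooted at K contains: A, K, L
Count = 3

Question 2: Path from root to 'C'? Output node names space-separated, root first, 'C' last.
Walk down from root: H -> D -> C

Answer: H D C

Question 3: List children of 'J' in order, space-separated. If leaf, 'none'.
Node J's children (from adjacency): (leaf)

Answer: none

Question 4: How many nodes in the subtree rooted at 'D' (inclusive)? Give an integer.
Answer: 7

Derivation:
Subtree rooted at D contains: A, C, D, F, J, K, L
Count = 7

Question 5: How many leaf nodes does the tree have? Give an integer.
Answer: 6

Derivation:
Leaves (nodes with no children): A, B, C, E, J, L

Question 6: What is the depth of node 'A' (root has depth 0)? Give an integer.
Answer: 4

Derivation:
Path from root to A: H -> D -> F -> K -> A
Depth = number of edges = 4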